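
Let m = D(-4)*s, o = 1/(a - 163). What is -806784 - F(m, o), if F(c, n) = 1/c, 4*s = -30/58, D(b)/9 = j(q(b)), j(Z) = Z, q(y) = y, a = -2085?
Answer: -108915869/135 ≈ -8.0678e+5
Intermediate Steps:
o = -1/2248 (o = 1/(-2085 - 163) = 1/(-2248) = -1/2248 ≈ -0.00044484)
D(b) = 9*b
s = -15/116 (s = (-30/58)/4 = (-30*1/58)/4 = (1/4)*(-15/29) = -15/116 ≈ -0.12931)
m = 135/29 (m = (9*(-4))*(-15/116) = -36*(-15/116) = 135/29 ≈ 4.6552)
-806784 - F(m, o) = -806784 - 1/135/29 = -806784 - 1*29/135 = -806784 - 29/135 = -108915869/135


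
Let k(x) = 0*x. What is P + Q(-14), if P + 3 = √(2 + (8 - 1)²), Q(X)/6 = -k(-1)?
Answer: -3 + √51 ≈ 4.1414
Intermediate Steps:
k(x) = 0
Q(X) = 0 (Q(X) = 6*(-1*0) = 6*0 = 0)
P = -3 + √51 (P = -3 + √(2 + (8 - 1)²) = -3 + √(2 + 7²) = -3 + √(2 + 49) = -3 + √51 ≈ 4.1414)
P + Q(-14) = (-3 + √51) + 0 = -3 + √51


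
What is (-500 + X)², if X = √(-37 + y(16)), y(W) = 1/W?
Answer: (2000 - I*√591)²/16 ≈ 2.4996e+5 - 6077.6*I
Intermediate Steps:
X = I*√591/4 (X = √(-37 + 1/16) = √(-591/16) = I*√591/4 ≈ 6.0776*I)
(-500 + X)² = (-500 + I*√591/4)²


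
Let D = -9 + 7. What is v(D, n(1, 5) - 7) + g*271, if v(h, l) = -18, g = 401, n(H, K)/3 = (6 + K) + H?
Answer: 108653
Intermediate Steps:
n(H, K) = 18 + 3*H + 3*K (n(H, K) = 3*((6 + K) + H) = 3*(6 + H + K) = 18 + 3*H + 3*K)
D = -2
v(D, n(1, 5) - 7) + g*271 = -18 + 401*271 = -18 + 108671 = 108653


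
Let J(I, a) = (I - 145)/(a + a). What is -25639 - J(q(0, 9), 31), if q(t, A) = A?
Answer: -794741/31 ≈ -25637.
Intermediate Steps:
J(I, a) = (-145 + I)/(2*a) (J(I, a) = (-145 + I)/((2*a)) = (-145 + I)*(1/(2*a)) = (-145 + I)/(2*a))
-25639 - J(q(0, 9), 31) = -25639 - (-145 + 9)/(2*31) = -25639 - (-136)/(2*31) = -25639 - 1*(-68/31) = -25639 + 68/31 = -794741/31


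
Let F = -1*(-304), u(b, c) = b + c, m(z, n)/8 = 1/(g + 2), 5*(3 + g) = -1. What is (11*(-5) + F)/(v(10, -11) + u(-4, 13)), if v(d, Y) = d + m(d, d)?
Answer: 747/37 ≈ 20.189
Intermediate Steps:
g = -16/5 (g = -3 + (1/5)*(-1) = -3 - 1/5 = -16/5 ≈ -3.2000)
m(z, n) = -20/3 (m(z, n) = 8/(-16/5 + 2) = 8/(-6/5) = 8*(-5/6) = -20/3)
v(d, Y) = -20/3 + d (v(d, Y) = d - 20/3 = -20/3 + d)
F = 304
(11*(-5) + F)/(v(10, -11) + u(-4, 13)) = (11*(-5) + 304)/((-20/3 + 10) + (-4 + 13)) = (-55 + 304)/(10/3 + 9) = 249/(37/3) = 249*(3/37) = 747/37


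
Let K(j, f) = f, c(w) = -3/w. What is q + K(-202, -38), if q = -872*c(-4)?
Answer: -692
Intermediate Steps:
q = -654 (q = -(-2616)/(-4) = -(-2616)*(-1)/4 = -872*¾ = -654)
q + K(-202, -38) = -654 - 38 = -692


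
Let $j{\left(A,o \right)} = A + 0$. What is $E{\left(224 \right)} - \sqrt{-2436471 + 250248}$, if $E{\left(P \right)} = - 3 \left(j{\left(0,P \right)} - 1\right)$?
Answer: $3 - i \sqrt{2186223} \approx 3.0 - 1478.6 i$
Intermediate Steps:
$j{\left(A,o \right)} = A$
$E{\left(P \right)} = 3$ ($E{\left(P \right)} = - 3 \left(0 - 1\right) = \left(-3\right) \left(-1\right) = 3$)
$E{\left(224 \right)} - \sqrt{-2436471 + 250248} = 3 - \sqrt{-2436471 + 250248} = 3 - \sqrt{-2186223} = 3 - i \sqrt{2186223}$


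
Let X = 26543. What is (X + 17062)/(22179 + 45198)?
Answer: 14535/22459 ≈ 0.64718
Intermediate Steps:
(X + 17062)/(22179 + 45198) = (26543 + 17062)/(22179 + 45198) = 43605/67377 = 43605*(1/67377) = 14535/22459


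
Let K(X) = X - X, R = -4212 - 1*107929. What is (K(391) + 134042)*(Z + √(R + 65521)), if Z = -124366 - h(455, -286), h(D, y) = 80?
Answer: -16680990732 + 804252*I*√1295 ≈ -1.6681e+10 + 2.8942e+7*I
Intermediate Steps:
Z = -124446 (Z = -124366 - 1*80 = -124366 - 80 = -124446)
R = -112141 (R = -4212 - 107929 = -112141)
K(X) = 0
(K(391) + 134042)*(Z + √(R + 65521)) = (0 + 134042)*(-124446 + √(-112141 + 65521)) = 134042*(-124446 + √(-46620)) = 134042*(-124446 + 6*I*√1295) = -16680990732 + 804252*I*√1295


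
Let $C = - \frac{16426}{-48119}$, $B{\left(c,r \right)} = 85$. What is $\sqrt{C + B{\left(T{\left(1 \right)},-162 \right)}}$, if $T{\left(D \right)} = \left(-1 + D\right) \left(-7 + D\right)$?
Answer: $\frac{\sqrt{197602646379}}{48119} \approx 9.238$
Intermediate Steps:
$C = \frac{16426}{48119}$ ($C = \left(-16426\right) \left(- \frac{1}{48119}\right) = \frac{16426}{48119} \approx 0.34136$)
$\sqrt{C + B{\left(T{\left(1 \right)},-162 \right)}} = \sqrt{\frac{16426}{48119} + 85} = \sqrt{\frac{4106541}{48119}} = \frac{\sqrt{197602646379}}{48119}$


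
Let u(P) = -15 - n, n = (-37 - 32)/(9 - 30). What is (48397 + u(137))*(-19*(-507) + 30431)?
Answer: 13567713664/7 ≈ 1.9382e+9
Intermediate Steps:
n = 23/7 (n = -69/(-21) = -69*(-1/21) = 23/7 ≈ 3.2857)
u(P) = -128/7 (u(P) = -15 - 1*23/7 = -15 - 23/7 = -128/7)
(48397 + u(137))*(-19*(-507) + 30431) = (48397 - 128/7)*(-19*(-507) + 30431) = 338651*(9633 + 30431)/7 = (338651/7)*40064 = 13567713664/7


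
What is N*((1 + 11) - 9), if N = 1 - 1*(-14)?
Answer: 45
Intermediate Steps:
N = 15 (N = 1 + 14 = 15)
N*((1 + 11) - 9) = 15*((1 + 11) - 9) = 15*(12 - 9) = 15*3 = 45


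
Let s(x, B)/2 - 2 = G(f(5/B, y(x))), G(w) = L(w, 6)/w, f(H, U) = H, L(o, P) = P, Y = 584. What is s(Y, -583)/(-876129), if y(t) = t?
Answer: 6976/4380645 ≈ 0.0015925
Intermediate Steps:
G(w) = 6/w
s(x, B) = 4 + 12*B/5 (s(x, B) = 4 + 2*(6/((5/B))) = 4 + 2*(6*(B/5)) = 4 + 2*(6*B/5) = 4 + 12*B/5)
s(Y, -583)/(-876129) = (4 + (12/5)*(-583))/(-876129) = (4 - 6996/5)*(-1/876129) = -6976/5*(-1/876129) = 6976/4380645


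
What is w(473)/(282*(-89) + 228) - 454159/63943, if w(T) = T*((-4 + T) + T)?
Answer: -6630960178/265043735 ≈ -25.018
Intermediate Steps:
w(T) = T*(-4 + 2*T)
w(473)/(282*(-89) + 228) - 454159/63943 = (2*473*(-2 + 473))/(282*(-89) + 228) - 454159/63943 = (2*473*471)/(-25098 + 228) - 454159*1/63943 = 445566/(-24870) - 454159/63943 = 445566*(-1/24870) - 454159/63943 = -74261/4145 - 454159/63943 = -6630960178/265043735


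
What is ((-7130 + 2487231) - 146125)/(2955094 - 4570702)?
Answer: -97249/67317 ≈ -1.4446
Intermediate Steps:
((-7130 + 2487231) - 146125)/(2955094 - 4570702) = (2480101 - 146125)/(-1615608) = 2333976*(-1/1615608) = -97249/67317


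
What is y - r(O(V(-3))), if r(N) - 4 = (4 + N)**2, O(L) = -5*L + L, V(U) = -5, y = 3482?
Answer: 2902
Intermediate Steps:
O(L) = -4*L
r(N) = 4 + (4 + N)**2
y - r(O(V(-3))) = 3482 - (4 + (4 - 4*(-5))**2) = 3482 - (4 + (4 + 20)**2) = 3482 - (4 + 24**2) = 3482 - (4 + 576) = 3482 - 1*580 = 3482 - 580 = 2902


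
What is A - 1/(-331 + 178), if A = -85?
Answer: -13004/153 ≈ -84.993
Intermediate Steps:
A - 1/(-331 + 178) = -85 - 1/(-331 + 178) = -85 - 1/(-153) = -85 - 1*(-1/153) = -85 + 1/153 = -13004/153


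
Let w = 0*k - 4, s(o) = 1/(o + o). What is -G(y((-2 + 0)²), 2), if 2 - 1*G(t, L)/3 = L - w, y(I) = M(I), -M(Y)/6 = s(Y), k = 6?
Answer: 12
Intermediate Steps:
s(o) = 1/(2*o)
w = -4 (w = 0*6 - 4 = 0 - 4 = -4)
M(Y) = -3/Y
y(I) = -3/I
G(t, L) = -6 - 3*L (G(t, L) = 6 - 3*(L - 1*(-4)) = 6 - 3*(L + 4) = 6 - 3*(4 + L) = 6 + (-12 - 3*L) = -6 - 3*L)
-G(y((-2 + 0)²), 2) = -(-6 - 3*2) = -(-6 - 6) = -1*(-12) = 12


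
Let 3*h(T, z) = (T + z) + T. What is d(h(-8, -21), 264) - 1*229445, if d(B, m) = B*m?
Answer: -232701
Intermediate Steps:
h(T, z) = z/3 + 2*T/3 (h(T, z) = ((T + z) + T)/3 = (z + 2*T)/3 = z/3 + 2*T/3)
d(h(-8, -21), 264) - 1*229445 = ((1/3)*(-21) + (2/3)*(-8))*264 - 1*229445 = (-7 - 16/3)*264 - 229445 = -37/3*264 - 229445 = -3256 - 229445 = -232701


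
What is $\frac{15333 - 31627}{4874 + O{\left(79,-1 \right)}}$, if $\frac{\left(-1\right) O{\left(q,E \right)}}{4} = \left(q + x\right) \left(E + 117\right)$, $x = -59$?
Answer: $\frac{8147}{2203} \approx 3.6981$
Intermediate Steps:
$O{\left(q,E \right)} = - 4 \left(-59 + q\right) \left(117 + E\right)$ ($O{\left(q,E \right)} = - 4 \left(q - 59\right) \left(E + 117\right) = - 4 \left(-59 + q\right) \left(117 + E\right)$)
$\frac{15333 - 31627}{4874 + O{\left(79,-1 \right)}} = \frac{15333 - 31627}{4874 + \left(27612 - 36972 + 236 \left(-1\right) - \left(-4\right) 79\right)} = - \frac{16294}{4874 + \left(27612 - 36972 - 236 + 316\right)} = - \frac{16294}{4874 - 9280} = - \frac{16294}{-4406} = \left(-16294\right) \left(- \frac{1}{4406}\right) = \frac{8147}{2203}$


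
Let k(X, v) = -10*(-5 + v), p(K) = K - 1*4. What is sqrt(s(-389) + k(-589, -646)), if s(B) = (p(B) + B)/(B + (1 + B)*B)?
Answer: 2*sqrt(4098257798399)/50181 ≈ 80.685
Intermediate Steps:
p(K) = -4 + K (p(K) = K - 4 = -4 + K)
k(X, v) = 50 - 10*v
s(B) = (-4 + 2*B)/(B + B*(1 + B)) (s(B) = ((-4 + B) + B)/(B + (1 + B)*B) = (-4 + 2*B)/(B + B*(1 + B)))
sqrt(s(-389) + k(-589, -646)) = sqrt(2*(-2 - 389)/(-389*(2 - 389)) + (50 - 10*(-646))) = sqrt(2*(-1/389)*(-391)/(-387) + (50 + 6460)) = sqrt(2*(-1/389)*(-1/387)*(-391) + 6510) = sqrt(-782/150543 + 6510) = sqrt(980034148/150543) = 2*sqrt(4098257798399)/50181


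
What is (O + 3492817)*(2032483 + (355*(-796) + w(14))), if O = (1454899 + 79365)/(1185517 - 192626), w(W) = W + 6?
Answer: 6068712136785687753/992891 ≈ 6.1122e+12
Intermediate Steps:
w(W) = 6 + W
O = 1534264/992891 ≈ 1.5452
(O + 3492817)*(2032483 + (355*(-796) + w(14))) = (1534264/992891 + 3492817)*(2032483 + (355*(-796) + (6 + 14))) = 3467988098211*(2032483 + (-282580 + 20))/992891 = 3467988098211*(2032483 - 282560)/992891 = (3467988098211/992891)*1749923 = 6068712136785687753/992891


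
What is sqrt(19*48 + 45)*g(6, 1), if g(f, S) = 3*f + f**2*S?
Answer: 54*sqrt(957) ≈ 1670.5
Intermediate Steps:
g(f, S) = 3*f + S*f**2
sqrt(19*48 + 45)*g(6, 1) = sqrt(19*48 + 45)*(6*(3 + 1*6)) = sqrt(912 + 45)*(6*(3 + 6)) = sqrt(957)*(6*9) = sqrt(957)*54 = 54*sqrt(957)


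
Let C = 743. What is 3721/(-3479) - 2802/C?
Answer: -12512861/2584897 ≈ -4.8408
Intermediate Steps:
3721/(-3479) - 2802/C = 3721/(-3479) - 2802/743 = 3721*(-1/3479) - 2802*1/743 = -3721/3479 - 2802/743 = -12512861/2584897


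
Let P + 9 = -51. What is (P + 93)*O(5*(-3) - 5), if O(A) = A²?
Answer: 13200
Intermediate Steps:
P = -60 (P = -9 - 51 = -60)
(P + 93)*O(5*(-3) - 5) = (-60 + 93)*(5*(-3) - 5)² = 33*(-15 - 5)² = 33*(-20)² = 33*400 = 13200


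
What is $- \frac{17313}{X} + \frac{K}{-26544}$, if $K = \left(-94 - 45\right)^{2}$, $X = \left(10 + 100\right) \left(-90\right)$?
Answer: $\frac{2484059}{2433200} \approx 1.0209$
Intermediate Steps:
$X = -9900$ ($X = 110 \left(-90\right) = -9900$)
$K = 19321$ ($K = \left(-139\right)^{2} = 19321$)
$- \frac{17313}{X} + \frac{K}{-26544} = - \frac{17313}{-9900} + \frac{19321}{-26544} = \left(-17313\right) \left(- \frac{1}{9900}\right) + 19321 \left(- \frac{1}{26544}\right) = \frac{5771}{3300} - \frac{19321}{26544} = \frac{2484059}{2433200}$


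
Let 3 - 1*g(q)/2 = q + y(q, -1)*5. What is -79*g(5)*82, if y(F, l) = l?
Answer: -38868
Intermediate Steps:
g(q) = 16 - 2*q (g(q) = 6 - 2*(q - 1*5) = 6 - 2*(q - 5) = 6 - 2*(-5 + q) = 6 + (10 - 2*q) = 16 - 2*q)
-79*g(5)*82 = -79*(16 - 2*5)*82 = -79*(16 - 10)*82 = -79*6*82 = -474*82 = -38868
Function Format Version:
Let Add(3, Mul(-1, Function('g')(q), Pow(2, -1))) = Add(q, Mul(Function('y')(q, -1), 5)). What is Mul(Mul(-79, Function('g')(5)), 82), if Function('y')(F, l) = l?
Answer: -38868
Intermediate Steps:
Function('g')(q) = Add(16, Mul(-2, q)) (Function('g')(q) = Add(6, Mul(-2, Add(q, Mul(-1, 5)))) = Add(6, Mul(-2, Add(q, -5))) = Add(6, Mul(-2, Add(-5, q))) = Add(6, Add(10, Mul(-2, q))) = Add(16, Mul(-2, q)))
Mul(Mul(-79, Function('g')(5)), 82) = Mul(Mul(-79, Add(16, Mul(-2, 5))), 82) = Mul(Mul(-79, Add(16, -10)), 82) = Mul(Mul(-79, 6), 82) = Mul(-474, 82) = -38868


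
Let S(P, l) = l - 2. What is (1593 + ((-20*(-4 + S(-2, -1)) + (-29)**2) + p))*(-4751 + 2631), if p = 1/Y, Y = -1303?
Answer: -7110312520/1303 ≈ -5.4569e+6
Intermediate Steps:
p = -1/1303 (p = 1/(-1303) = -1/1303 ≈ -0.00076746)
S(P, l) = -2 + l
(1593 + ((-20*(-4 + S(-2, -1)) + (-29)**2) + p))*(-4751 + 2631) = (1593 + ((-20*(-4 + (-2 - 1)) + (-29)**2) - 1/1303))*(-4751 + 2631) = (1593 + ((-20*(-4 - 3) + 841) - 1/1303))*(-2120) = (1593 + ((-20*(-7) + 841) - 1/1303))*(-2120) = (1593 + ((140 + 841) - 1/1303))*(-2120) = (1593 + (981 - 1/1303))*(-2120) = (1593 + 1278242/1303)*(-2120) = (3353921/1303)*(-2120) = -7110312520/1303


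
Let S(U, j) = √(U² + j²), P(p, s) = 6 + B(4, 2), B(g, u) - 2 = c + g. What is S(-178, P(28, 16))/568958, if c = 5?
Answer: √31973/568958 ≈ 0.00031428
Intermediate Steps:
B(g, u) = 7 + g (B(g, u) = 2 + (5 + g) = 7 + g)
P(p, s) = 17 (P(p, s) = 6 + (7 + 4) = 6 + 11 = 17)
S(-178, P(28, 16))/568958 = √((-178)² + 17²)/568958 = √(31684 + 289)*(1/568958) = √31973*(1/568958) = √31973/568958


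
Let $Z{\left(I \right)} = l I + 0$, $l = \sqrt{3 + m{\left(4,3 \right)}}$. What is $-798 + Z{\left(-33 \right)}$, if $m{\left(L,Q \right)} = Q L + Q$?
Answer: $-798 - 99 \sqrt{2} \approx -938.01$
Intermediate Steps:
$m{\left(L,Q \right)} = Q + L Q$ ($m{\left(L,Q \right)} = L Q + Q = Q + L Q$)
$l = 3 \sqrt{2}$ ($l = \sqrt{3 + 3 \left(1 + 4\right)} = \sqrt{3 + 3 \cdot 5} = \sqrt{3 + 15} = \sqrt{18} = 3 \sqrt{2} \approx 4.2426$)
$Z{\left(I \right)} = 3 I \sqrt{2}$ ($Z{\left(I \right)} = 3 \sqrt{2} I + 0 = 3 I \sqrt{2} + 0 = 3 I \sqrt{2}$)
$-798 + Z{\left(-33 \right)} = -798 + 3 \left(-33\right) \sqrt{2} = -798 - 99 \sqrt{2}$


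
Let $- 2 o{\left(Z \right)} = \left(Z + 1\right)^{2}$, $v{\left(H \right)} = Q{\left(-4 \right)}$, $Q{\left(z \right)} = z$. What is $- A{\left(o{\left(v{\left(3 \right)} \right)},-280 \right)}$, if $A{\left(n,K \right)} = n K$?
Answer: $-1260$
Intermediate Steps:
$v{\left(H \right)} = -4$
$o{\left(Z \right)} = - \frac{\left(1 + Z\right)^{2}}{2}$ ($o{\left(Z \right)} = - \frac{\left(Z + 1\right)^{2}}{2} = - \frac{\left(1 + Z\right)^{2}}{2}$)
$A{\left(n,K \right)} = K n$
$- A{\left(o{\left(v{\left(3 \right)} \right)},-280 \right)} = - \left(-280\right) \left(- \frac{\left(1 - 4\right)^{2}}{2}\right) = - \left(-280\right) \left(- \frac{\left(-3\right)^{2}}{2}\right) = - \left(-280\right) \left(\left(- \frac{1}{2}\right) 9\right) = - \frac{\left(-280\right) \left(-9\right)}{2} = \left(-1\right) 1260 = -1260$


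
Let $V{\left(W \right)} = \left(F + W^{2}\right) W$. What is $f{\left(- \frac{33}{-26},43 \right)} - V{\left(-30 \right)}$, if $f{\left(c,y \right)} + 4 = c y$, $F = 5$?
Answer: $\frac{707215}{26} \approx 27201.0$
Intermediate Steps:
$V{\left(W \right)} = W \left(5 + W^{2}\right)$ ($V{\left(W \right)} = \left(5 + W^{2}\right) W = W \left(5 + W^{2}\right)$)
$f{\left(c,y \right)} = -4 + c y$
$f{\left(- \frac{33}{-26},43 \right)} - V{\left(-30 \right)} = \left(-4 + - \frac{33}{-26} \cdot 43\right) - - 30 \left(5 + \left(-30\right)^{2}\right) = \left(-4 + \left(-33\right) \left(- \frac{1}{26}\right) 43\right) - - 30 \left(5 + 900\right) = \left(-4 + \frac{33}{26} \cdot 43\right) - \left(-30\right) 905 = \left(-4 + \frac{1419}{26}\right) - -27150 = \frac{1315}{26} + 27150 = \frac{707215}{26}$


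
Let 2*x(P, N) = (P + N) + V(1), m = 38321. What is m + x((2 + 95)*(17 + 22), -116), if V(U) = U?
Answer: 40155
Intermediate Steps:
x(P, N) = ½ + N/2 + P/2 (x(P, N) = ((P + N) + 1)/2 = ((N + P) + 1)/2 = (1 + N + P)/2 = ½ + N/2 + P/2)
m + x((2 + 95)*(17 + 22), -116) = 38321 + (½ + (½)*(-116) + ((2 + 95)*(17 + 22))/2) = 38321 + (½ - 58 + (97*39)/2) = 38321 + (½ - 58 + (½)*3783) = 38321 + (½ - 58 + 3783/2) = 38321 + 1834 = 40155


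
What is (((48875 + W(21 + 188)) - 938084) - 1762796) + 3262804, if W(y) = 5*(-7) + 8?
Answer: 610772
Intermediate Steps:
W(y) = -27 (W(y) = -35 + 8 = -27)
(((48875 + W(21 + 188)) - 938084) - 1762796) + 3262804 = (((48875 - 27) - 938084) - 1762796) + 3262804 = ((48848 - 938084) - 1762796) + 3262804 = (-889236 - 1762796) + 3262804 = -2652032 + 3262804 = 610772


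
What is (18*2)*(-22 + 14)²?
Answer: 2304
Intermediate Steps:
(18*2)*(-22 + 14)² = 36*(-8)² = 36*64 = 2304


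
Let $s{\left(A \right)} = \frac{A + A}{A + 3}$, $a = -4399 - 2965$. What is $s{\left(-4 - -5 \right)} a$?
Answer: $-3682$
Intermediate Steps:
$a = -7364$
$s{\left(A \right)} = \frac{2 A}{3 + A}$
$s{\left(-4 - -5 \right)} a = \frac{2 \left(-4 - -5\right)}{3 - -1} \left(-7364\right) = \frac{2 \left(-4 + 5\right)}{3 + \left(-4 + 5\right)} \left(-7364\right) = 2 \cdot 1 \frac{1}{3 + 1} \left(-7364\right) = 2 \cdot 1 \cdot \frac{1}{4} \left(-7364\right) = \frac{1}{2} \left(-7364\right) = -3682$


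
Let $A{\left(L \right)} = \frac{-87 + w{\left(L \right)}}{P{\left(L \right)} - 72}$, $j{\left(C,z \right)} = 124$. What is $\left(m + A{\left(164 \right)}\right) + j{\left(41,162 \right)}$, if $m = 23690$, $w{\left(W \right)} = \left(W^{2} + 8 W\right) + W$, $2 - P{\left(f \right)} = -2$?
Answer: $\frac{1591067}{68} \approx 23398.0$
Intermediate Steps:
$P{\left(f \right)} = 4$ ($P{\left(f \right)} = 2 - -2 = 2 + 2 = 4$)
$w{\left(W \right)} = W^{2} + 9 W$
$A{\left(L \right)} = \frac{87}{68} - \frac{L \left(9 + L\right)}{68}$ ($A{\left(L \right)} = \frac{-87 + L \left(9 + L\right)}{4 - 72} = \frac{-87 + L \left(9 + L\right)}{-68} = \left(-87 + L \left(9 + L\right)\right) \left(- \frac{1}{68}\right) = \frac{87}{68} - \frac{L \left(9 + L\right)}{68}$)
$\left(m + A{\left(164 \right)}\right) + j{\left(41,162 \right)} = \left(23690 + \left(\frac{87}{68} - \frac{41 \left(9 + 164\right)}{17}\right)\right) + 124 = \left(23690 + \left(\frac{87}{68} - \frac{41}{17} \cdot 173\right)\right) + 124 = \left(23690 + \left(\frac{87}{68} - \frac{7093}{17}\right)\right) + 124 = \left(23690 - \frac{28285}{68}\right) + 124 = \frac{1582635}{68} + 124 = \frac{1591067}{68}$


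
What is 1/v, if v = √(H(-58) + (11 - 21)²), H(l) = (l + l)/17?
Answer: √187/132 ≈ 0.10360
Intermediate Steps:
H(l) = 2*l/17 (H(l) = (2*l)*(1/17) = 2*l/17)
v = 12*√187/17 (v = √((2/17)*(-58) + (11 - 21)²) = √(-116/17 + (-10)²) = √(-116/17 + 100) = √(1584/17) = 12*√187/17 ≈ 9.6528)
1/v = 1/(12*√187/17) = √187/132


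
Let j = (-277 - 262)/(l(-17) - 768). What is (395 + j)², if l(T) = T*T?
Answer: 36002785536/229441 ≈ 1.5692e+5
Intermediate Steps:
l(T) = T²
j = 539/479 (j = (-277 - 262)/((-17)² - 768) = -539/(289 - 768) = -539/(-479) = -539*(-1/479) = 539/479 ≈ 1.1253)
(395 + j)² = (395 + 539/479)² = (189744/479)² = 36002785536/229441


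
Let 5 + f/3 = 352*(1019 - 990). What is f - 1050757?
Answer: -1020148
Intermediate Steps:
f = 30609 (f = -15 + 3*(352*(1019 - 990)) = -15 + 3*(352*29) = -15 + 3*10208 = -15 + 30624 = 30609)
f - 1050757 = 30609 - 1050757 = -1020148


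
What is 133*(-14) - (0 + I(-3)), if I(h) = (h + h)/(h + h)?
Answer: -1863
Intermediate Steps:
I(h) = 1 (I(h) = (2*h)/((2*h)) = (2*h)*(1/(2*h)) = 1)
133*(-14) - (0 + I(-3)) = 133*(-14) - (0 + 1) = -1862 - 1*1 = -1862 - 1 = -1863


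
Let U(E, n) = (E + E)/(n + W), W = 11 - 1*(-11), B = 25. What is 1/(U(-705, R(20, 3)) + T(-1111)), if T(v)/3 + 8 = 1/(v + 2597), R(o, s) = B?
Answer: -1486/80241 ≈ -0.018519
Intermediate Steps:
R(o, s) = 25
W = 22 (W = 11 + 11 = 22)
U(E, n) = 2*E/(22 + n) (U(E, n) = (E + E)/(n + 22) = (2*E)/(22 + n) = 2*E/(22 + n))
T(v) = -24 + 3/(2597 + v) (T(v) = -24 + 3/(v + 2597) = -24 + 3/(2597 + v))
1/(U(-705, R(20, 3)) + T(-1111)) = 1/(2*(-705)/(22 + 25) + 3*(-20775 - 8*(-1111))/(2597 - 1111)) = 1/(2*(-705)/47 + 3*(-20775 + 8888)/1486) = 1/(2*(-705)*(1/47) + 3*(1/1486)*(-11887)) = 1/(-30 - 35661/1486) = 1/(-80241/1486) = -1486/80241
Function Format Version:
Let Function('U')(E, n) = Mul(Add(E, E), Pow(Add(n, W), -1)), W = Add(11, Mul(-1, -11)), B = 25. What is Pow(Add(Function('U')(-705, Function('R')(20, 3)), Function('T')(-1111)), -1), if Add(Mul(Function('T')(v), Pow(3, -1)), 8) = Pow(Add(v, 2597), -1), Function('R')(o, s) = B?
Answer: Rational(-1486, 80241) ≈ -0.018519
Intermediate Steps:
Function('R')(o, s) = 25
W = 22 (W = Add(11, 11) = 22)
Function('U')(E, n) = Mul(2, E, Pow(Add(22, n), -1)) (Function('U')(E, n) = Mul(Add(E, E), Pow(Add(n, 22), -1)) = Mul(Mul(2, E), Pow(Add(22, n), -1)) = Mul(2, E, Pow(Add(22, n), -1)))
Function('T')(v) = Add(-24, Mul(3, Pow(Add(2597, v), -1))) (Function('T')(v) = Add(-24, Mul(3, Pow(Add(v, 2597), -1))) = Add(-24, Mul(3, Pow(Add(2597, v), -1))))
Pow(Add(Function('U')(-705, Function('R')(20, 3)), Function('T')(-1111)), -1) = Pow(Add(Mul(2, -705, Pow(Add(22, 25), -1)), Mul(3, Pow(Add(2597, -1111), -1), Add(-20775, Mul(-8, -1111)))), -1) = Pow(Add(Mul(2, -705, Pow(47, -1)), Mul(3, Pow(1486, -1), Add(-20775, 8888))), -1) = Pow(Add(Mul(2, -705, Rational(1, 47)), Mul(3, Rational(1, 1486), -11887)), -1) = Pow(Add(-30, Rational(-35661, 1486)), -1) = Pow(Rational(-80241, 1486), -1) = Rational(-1486, 80241)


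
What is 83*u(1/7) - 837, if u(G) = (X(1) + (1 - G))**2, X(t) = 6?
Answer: 150219/49 ≈ 3065.7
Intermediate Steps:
u(G) = (7 - G)**2 (u(G) = (6 + (1 - G))**2 = (7 - G)**2)
83*u(1/7) - 837 = 83*(7 - 1/7)**2 - 837 = 83*(48/7)**2 - 837 = 83*(2304/49) - 837 = 191232/49 - 837 = 150219/49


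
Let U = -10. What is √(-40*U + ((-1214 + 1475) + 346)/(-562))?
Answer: √125996466/562 ≈ 19.973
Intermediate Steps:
√(-40*U + ((-1214 + 1475) + 346)/(-562)) = √(-40*(-10) + ((-1214 + 1475) + 346)/(-562)) = √(400 + (261 + 346)*(-1/562)) = √(400 + 607*(-1/562)) = √(400 - 607/562) = √(224193/562) = √125996466/562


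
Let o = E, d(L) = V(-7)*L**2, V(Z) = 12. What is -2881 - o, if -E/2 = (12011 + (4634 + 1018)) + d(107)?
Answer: 307221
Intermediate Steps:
d(L) = 12*L**2
E = -310102 (E = -2*((12011 + (4634 + 1018)) + 12*107**2) = -2*((12011 + 5652) + 12*11449) = -2*(17663 + 137388) = -2*155051 = -310102)
o = -310102
-2881 - o = -2881 - 1*(-310102) = -2881 + 310102 = 307221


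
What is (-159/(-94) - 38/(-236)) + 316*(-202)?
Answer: -177000999/2773 ≈ -63830.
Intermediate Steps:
(-159/(-94) - 38/(-236)) + 316*(-202) = (-159*(-1/94) - 38*(-1/236)) - 63832 = (159/94 + 19/118) - 63832 = 5137/2773 - 63832 = -177000999/2773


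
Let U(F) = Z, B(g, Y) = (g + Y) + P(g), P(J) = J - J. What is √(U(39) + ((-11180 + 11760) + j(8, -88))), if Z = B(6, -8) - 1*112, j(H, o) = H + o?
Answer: √386 ≈ 19.647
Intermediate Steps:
P(J) = 0
B(g, Y) = Y + g (B(g, Y) = (g + Y) + 0 = (Y + g) + 0 = Y + g)
Z = -114 (Z = (-8 + 6) - 1*112 = -2 - 112 = -114)
U(F) = -114
√(U(39) + ((-11180 + 11760) + j(8, -88))) = √(-114 + ((-11180 + 11760) + (8 - 88))) = √(-114 + (580 - 80)) = √(-114 + 500) = √386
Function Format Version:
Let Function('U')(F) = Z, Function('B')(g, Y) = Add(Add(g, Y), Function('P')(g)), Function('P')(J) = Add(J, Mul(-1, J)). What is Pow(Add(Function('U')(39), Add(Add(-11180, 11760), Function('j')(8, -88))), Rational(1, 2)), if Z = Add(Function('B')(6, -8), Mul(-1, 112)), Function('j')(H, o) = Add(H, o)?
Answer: Pow(386, Rational(1, 2)) ≈ 19.647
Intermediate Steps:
Function('P')(J) = 0
Function('B')(g, Y) = Add(Y, g) (Function('B')(g, Y) = Add(Add(g, Y), 0) = Add(Add(Y, g), 0) = Add(Y, g))
Z = -114 (Z = Add(Add(-8, 6), Mul(-1, 112)) = Add(-2, -112) = -114)
Function('U')(F) = -114
Pow(Add(Function('U')(39), Add(Add(-11180, 11760), Function('j')(8, -88))), Rational(1, 2)) = Pow(Add(-114, Add(Add(-11180, 11760), Add(8, -88))), Rational(1, 2)) = Pow(Add(-114, Add(580, -80)), Rational(1, 2)) = Pow(Add(-114, 500), Rational(1, 2)) = Pow(386, Rational(1, 2))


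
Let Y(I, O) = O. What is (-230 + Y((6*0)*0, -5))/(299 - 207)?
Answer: -235/92 ≈ -2.5543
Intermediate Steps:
(-230 + Y((6*0)*0, -5))/(299 - 207) = (-230 - 5)/(299 - 207) = -235/92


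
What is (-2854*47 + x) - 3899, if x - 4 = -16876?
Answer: -154909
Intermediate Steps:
x = -16872 (x = 4 - 16876 = -16872)
(-2854*47 + x) - 3899 = (-2854*47 - 16872) - 3899 = (-134138 - 16872) - 3899 = -151010 - 3899 = -154909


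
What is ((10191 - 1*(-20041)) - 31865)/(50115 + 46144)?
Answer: -1633/96259 ≈ -0.016965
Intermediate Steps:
((10191 - 1*(-20041)) - 31865)/(50115 + 46144) = ((10191 + 20041) - 31865)/96259 = (30232 - 31865)*(1/96259) = -1633*1/96259 = -1633/96259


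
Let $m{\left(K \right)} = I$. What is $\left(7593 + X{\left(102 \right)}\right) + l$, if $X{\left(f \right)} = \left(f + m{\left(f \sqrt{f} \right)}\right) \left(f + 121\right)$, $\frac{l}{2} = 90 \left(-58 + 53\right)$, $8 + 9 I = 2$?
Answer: $\frac{87871}{3} \approx 29290.0$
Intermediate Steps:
$I = - \frac{2}{3}$ ($I = - \frac{8}{9} + \frac{1}{9} \cdot 2 = - \frac{8}{9} + \frac{2}{9} = - \frac{2}{3} \approx -0.66667$)
$m{\left(K \right)} = - \frac{2}{3}$
$l = -900$ ($l = 2 \cdot 90 \left(-58 + 53\right) = 2 \cdot 90 \left(-5\right) = 2 \left(-450\right) = -900$)
$X{\left(f \right)} = \left(121 + f\right) \left(- \frac{2}{3} + f\right)$ ($X{\left(f \right)} = \left(f - \frac{2}{3}\right) \left(f + 121\right) = \left(- \frac{2}{3} + f\right) \left(121 + f\right) = \left(121 + f\right) \left(- \frac{2}{3} + f\right)$)
$\left(7593 + X{\left(102 \right)}\right) + l = \left(7593 + \left(- \frac{242}{3} + 102^{2} + \frac{361}{3} \cdot 102\right)\right) - 900 = \left(7593 + \left(- \frac{242}{3} + 10404 + 12274\right)\right) - 900 = \left(7593 + \frac{67792}{3}\right) - 900 = \frac{90571}{3} - 900 = \frac{87871}{3}$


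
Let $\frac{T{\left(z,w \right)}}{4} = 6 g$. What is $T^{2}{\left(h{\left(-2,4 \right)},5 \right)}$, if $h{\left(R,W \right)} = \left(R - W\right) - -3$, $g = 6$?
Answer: $20736$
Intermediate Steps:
$h{\left(R,W \right)} = 3 + R - W$ ($h{\left(R,W \right)} = \left(R - W\right) + 3 = 3 + R - W$)
$T{\left(z,w \right)} = 144$ ($T{\left(z,w \right)} = 4 \cdot 6 \cdot 6 = 4 \cdot 36 = 144$)
$T^{2}{\left(h{\left(-2,4 \right)},5 \right)} = 144^{2} = 20736$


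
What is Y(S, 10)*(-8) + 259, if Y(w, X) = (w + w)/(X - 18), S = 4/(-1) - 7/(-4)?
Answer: 509/2 ≈ 254.50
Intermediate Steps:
S = -9/4 (S = 4*(-1) - 7*(-¼) = -4 + 7/4 = -9/4 ≈ -2.2500)
Y(w, X) = 2*w/(-18 + X) (Y(w, X) = (2*w)/(-18 + X) = 2*w/(-18 + X))
Y(S, 10)*(-8) + 259 = (2*(-9/4)/(-18 + 10))*(-8) + 259 = (2*(-9/4)/(-8))*(-8) + 259 = (2*(-9/4)*(-⅛))*(-8) + 259 = (9/16)*(-8) + 259 = -9/2 + 259 = 509/2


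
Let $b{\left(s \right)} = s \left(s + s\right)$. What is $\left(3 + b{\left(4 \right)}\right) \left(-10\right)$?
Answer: $-350$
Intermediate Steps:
$b{\left(s \right)} = 2 s^{2}$ ($b{\left(s \right)} = s 2 s = 2 s^{2}$)
$\left(3 + b{\left(4 \right)}\right) \left(-10\right) = \left(3 + 2 \cdot 4^{2}\right) \left(-10\right) = \left(3 + 2 \cdot 16\right) \left(-10\right) = \left(3 + 32\right) \left(-10\right) = 35 \left(-10\right) = -350$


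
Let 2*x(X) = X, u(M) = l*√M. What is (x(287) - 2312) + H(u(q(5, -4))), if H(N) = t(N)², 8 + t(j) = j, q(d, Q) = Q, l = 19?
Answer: -7097/2 - 608*I ≈ -3548.5 - 608.0*I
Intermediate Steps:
u(M) = 19*√M
t(j) = -8 + j
x(X) = X/2
H(N) = (-8 + N)²
(x(287) - 2312) + H(u(q(5, -4))) = ((½)*287 - 2312) + (-8 + 19*√(-4))² = (287/2 - 2312) + (-8 + 19*(2*I))² = -4337/2 + (-8 + 38*I)²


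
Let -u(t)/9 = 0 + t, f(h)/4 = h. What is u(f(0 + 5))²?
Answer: 32400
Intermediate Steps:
f(h) = 4*h
u(t) = -9*t (u(t) = -9*(0 + t) = -9*t)
u(f(0 + 5))² = (-36*(0 + 5))² = (-36*5)² = (-9*20)² = (-180)² = 32400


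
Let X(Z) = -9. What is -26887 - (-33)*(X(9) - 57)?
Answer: -29065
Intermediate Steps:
-26887 - (-33)*(X(9) - 57) = -26887 - (-33)*(-9 - 57) = -26887 - (-33)*(-66) = -26887 - 1*2178 = -26887 - 2178 = -29065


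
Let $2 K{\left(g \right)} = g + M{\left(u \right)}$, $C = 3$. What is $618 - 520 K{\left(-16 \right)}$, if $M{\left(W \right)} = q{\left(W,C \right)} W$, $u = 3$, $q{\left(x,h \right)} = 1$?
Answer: $3998$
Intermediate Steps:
$M{\left(W \right)} = W$ ($M{\left(W \right)} = 1 W = W$)
$K{\left(g \right)} = \frac{3}{2} + \frac{g}{2}$ ($K{\left(g \right)} = \frac{g + 3}{2} = \frac{3 + g}{2} = \frac{3}{2} + \frac{g}{2}$)
$618 - 520 K{\left(-16 \right)} = 618 - 520 \left(\frac{3}{2} + \frac{1}{2} \left(-16\right)\right) = 618 - 520 \left(\frac{3}{2} - 8\right) = 618 - -3380 = 618 + 3380 = 3998$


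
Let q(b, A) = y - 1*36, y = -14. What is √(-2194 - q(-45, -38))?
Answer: 4*I*√134 ≈ 46.303*I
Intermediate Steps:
q(b, A) = -50 (q(b, A) = -14 - 1*36 = -14 - 36 = -50)
√(-2194 - q(-45, -38)) = √(-2194 - 1*(-50)) = √(-2194 + 50) = √(-2144) = 4*I*√134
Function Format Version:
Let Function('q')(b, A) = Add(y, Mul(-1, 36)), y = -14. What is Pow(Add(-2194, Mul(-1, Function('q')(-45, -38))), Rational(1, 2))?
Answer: Mul(4, I, Pow(134, Rational(1, 2))) ≈ Mul(46.303, I)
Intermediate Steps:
Function('q')(b, A) = -50 (Function('q')(b, A) = Add(-14, Mul(-1, 36)) = Add(-14, -36) = -50)
Pow(Add(-2194, Mul(-1, Function('q')(-45, -38))), Rational(1, 2)) = Pow(Add(-2194, Mul(-1, -50)), Rational(1, 2)) = Pow(Add(-2194, 50), Rational(1, 2)) = Pow(-2144, Rational(1, 2)) = Mul(4, I, Pow(134, Rational(1, 2)))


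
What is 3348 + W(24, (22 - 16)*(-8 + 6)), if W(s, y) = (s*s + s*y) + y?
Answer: 3624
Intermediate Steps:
W(s, y) = y + s**2 + s*y (W(s, y) = (s**2 + s*y) + y = y + s**2 + s*y)
3348 + W(24, (22 - 16)*(-8 + 6)) = 3348 + ((22 - 16)*(-8 + 6) + 24**2 + 24*((22 - 16)*(-8 + 6))) = 3348 + (6*(-2) + 576 + 24*(6*(-2))) = 3348 + (-12 + 576 + 24*(-12)) = 3348 + (-12 + 576 - 288) = 3348 + 276 = 3624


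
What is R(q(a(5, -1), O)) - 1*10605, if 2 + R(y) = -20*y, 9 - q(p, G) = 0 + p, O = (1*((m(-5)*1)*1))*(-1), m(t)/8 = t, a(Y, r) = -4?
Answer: -10867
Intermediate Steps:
m(t) = 8*t
O = 40 (O = (1*(((8*(-5))*1)*1))*(-1) = (1*(-40*1*1))*(-1) = (1*(-40*1))*(-1) = (1*(-40))*(-1) = -40*(-1) = 40)
q(p, G) = 9 - p (q(p, G) = 9 - (0 + p) = 9 - p)
R(y) = -2 - 20*y
R(q(a(5, -1), O)) - 1*10605 = (-2 - 20*(9 - 1*(-4))) - 1*10605 = (-2 - 20*(9 + 4)) - 10605 = (-2 - 20*13) - 10605 = (-2 - 260) - 10605 = -262 - 10605 = -10867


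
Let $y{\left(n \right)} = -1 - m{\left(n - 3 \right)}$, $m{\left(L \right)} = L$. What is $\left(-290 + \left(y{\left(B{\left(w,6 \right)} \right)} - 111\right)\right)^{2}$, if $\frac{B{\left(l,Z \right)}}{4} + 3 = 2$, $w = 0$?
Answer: $156025$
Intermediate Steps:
$B{\left(l,Z \right)} = -4$ ($B{\left(l,Z \right)} = -12 + 4 \cdot 2 = -12 + 8 = -4$)
$y{\left(n \right)} = 2 - n$ ($y{\left(n \right)} = -1 - \left(n - 3\right) = -1 - \left(-3 + n\right) = 2 - n$)
$\left(-290 + \left(y{\left(B{\left(w,6 \right)} \right)} - 111\right)\right)^{2} = \left(-290 + \left(\left(2 - -4\right) - 111\right)\right)^{2} = \left(-290 + \left(\left(2 + 4\right) - 111\right)\right)^{2} = \left(-290 + \left(6 - 111\right)\right)^{2} = \left(-290 - 105\right)^{2} = \left(-395\right)^{2} = 156025$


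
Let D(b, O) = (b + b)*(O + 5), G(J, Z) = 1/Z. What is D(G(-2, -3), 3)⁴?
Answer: 65536/81 ≈ 809.09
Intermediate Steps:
D(b, O) = 2*b*(5 + O) (D(b, O) = (2*b)*(5 + O) = 2*b*(5 + O))
D(G(-2, -3), 3)⁴ = (2*(5 + 3)/(-3))⁴ = (2*(-⅓)*8)⁴ = (-16/3)⁴ = 65536/81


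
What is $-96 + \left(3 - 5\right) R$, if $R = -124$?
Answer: $152$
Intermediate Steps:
$-96 + \left(3 - 5\right) R = -96 + \left(3 - 5\right) \left(-124\right) = -96 - -248 = -96 + 248 = 152$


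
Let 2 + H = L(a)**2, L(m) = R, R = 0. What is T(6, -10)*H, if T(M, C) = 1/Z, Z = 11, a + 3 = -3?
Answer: -2/11 ≈ -0.18182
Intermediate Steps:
a = -6 (a = -3 - 3 = -6)
L(m) = 0
T(M, C) = 1/11
H = -2 (H = -2 + 0**2 = -2 + 0 = -2)
T(6, -10)*H = (1/11)*(-2) = -2/11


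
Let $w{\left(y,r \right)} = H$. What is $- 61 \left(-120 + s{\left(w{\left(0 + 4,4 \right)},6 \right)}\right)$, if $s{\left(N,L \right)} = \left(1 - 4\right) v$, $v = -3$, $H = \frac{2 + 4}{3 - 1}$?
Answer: $6771$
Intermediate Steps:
$H = 3$ ($H = \frac{6}{2} = 6 \cdot \frac{1}{2} = 3$)
$w{\left(y,r \right)} = 3$
$s{\left(N,L \right)} = 9$ ($s{\left(N,L \right)} = \left(1 - 4\right) \left(-3\right) = \left(-3\right) \left(-3\right) = 9$)
$- 61 \left(-120 + s{\left(w{\left(0 + 4,4 \right)},6 \right)}\right) = - 61 \left(-120 + 9\right) = \left(-61\right) \left(-111\right) = 6771$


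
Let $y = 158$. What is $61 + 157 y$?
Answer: $24867$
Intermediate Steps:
$61 + 157 y = 61 + 157 \cdot 158 = 61 + 24806 = 24867$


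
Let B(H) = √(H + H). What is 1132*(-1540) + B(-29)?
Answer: -1743280 + I*√58 ≈ -1.7433e+6 + 7.6158*I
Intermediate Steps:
B(H) = √2*√H (B(H) = √(2*H) = √2*√H)
1132*(-1540) + B(-29) = 1132*(-1540) + √2*√(-29) = -1743280 + √2*(I*√29) = -1743280 + I*√58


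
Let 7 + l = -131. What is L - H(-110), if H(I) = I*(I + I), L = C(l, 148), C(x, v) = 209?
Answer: -23991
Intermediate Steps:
l = -138 (l = -7 - 131 = -138)
L = 209
H(I) = 2*I**2 (H(I) = I*(2*I) = 2*I**2)
L - H(-110) = 209 - 2*(-110)**2 = 209 - 2*12100 = 209 - 1*24200 = 209 - 24200 = -23991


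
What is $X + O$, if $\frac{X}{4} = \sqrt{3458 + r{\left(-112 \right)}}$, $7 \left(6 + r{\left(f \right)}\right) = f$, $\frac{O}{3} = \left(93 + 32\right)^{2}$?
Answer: $46875 + 8 \sqrt{859} \approx 47110.0$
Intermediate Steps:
$O = 46875$ ($O = 3 \left(93 + 32\right)^{2} = 3 \cdot 125^{2} = 3 \cdot 15625 = 46875$)
$r{\left(f \right)} = -6 + \frac{f}{7}$
$X = 8 \sqrt{859}$ ($X = 4 \sqrt{3458 + \left(-6 + \frac{1}{7} \left(-112\right)\right)} = 4 \sqrt{3458 - 22} = 4 \sqrt{3436} = 4 \cdot 2 \sqrt{859} = 8 \sqrt{859} \approx 234.47$)
$X + O = 8 \sqrt{859} + 46875 = 46875 + 8 \sqrt{859}$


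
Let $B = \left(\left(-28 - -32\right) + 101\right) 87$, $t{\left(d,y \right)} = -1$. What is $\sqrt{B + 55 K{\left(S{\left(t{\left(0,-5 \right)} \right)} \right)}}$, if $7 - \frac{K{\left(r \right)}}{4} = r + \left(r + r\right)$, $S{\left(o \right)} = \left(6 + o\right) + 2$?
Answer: $\sqrt{6055} \approx 77.814$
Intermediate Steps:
$S{\left(o \right)} = 8 + o$
$K{\left(r \right)} = 28 - 12 r$ ($K{\left(r \right)} = 28 - 4 \left(r + \left(r + r\right)\right) = 28 - 4 \left(r + 2 r\right) = 28 - 4 \cdot 3 r = 28 - 12 r$)
$B = 9135$ ($B = \left(\left(-28 + 32\right) + 101\right) 87 = \left(4 + 101\right) 87 = 105 \cdot 87 = 9135$)
$\sqrt{B + 55 K{\left(S{\left(t{\left(0,-5 \right)} \right)} \right)}} = \sqrt{9135 + 55 \left(28 - 12 \left(8 - 1\right)\right)} = \sqrt{9135 + 55 \left(28 - 84\right)} = \sqrt{9135 + 55 \left(-56\right)} = \sqrt{9135 - 3080} = \sqrt{6055}$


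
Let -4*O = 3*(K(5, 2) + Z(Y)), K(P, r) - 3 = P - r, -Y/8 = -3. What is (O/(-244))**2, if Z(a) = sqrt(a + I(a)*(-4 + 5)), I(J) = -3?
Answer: 513/952576 + 27*sqrt(21)/238144 ≈ 0.0010581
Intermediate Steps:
Y = 24 (Y = -8*(-3) = 24)
K(P, r) = 3 + P - r (K(P, r) = 3 + (P - r) = 3 + P - r)
Z(a) = sqrt(-3 + a) (Z(a) = sqrt(a - 3*(-4 + 5)) = sqrt(a - 3*1) = sqrt(a - 3) = sqrt(-3 + a))
O = -9/2 - 3*sqrt(21)/4 (O = -3*((3 + 5 - 1*2) + sqrt(-3 + 24))/4 = -3*((3 + 5 - 2) + sqrt(21))/4 = -3*(6 + sqrt(21))/4 = -(18 + 3*sqrt(21))/4 = -9/2 - 3*sqrt(21)/4 ≈ -7.9369)
(O/(-244))**2 = ((-9/2 - 3*sqrt(21)/4)/(-244))**2 = ((-9/2 - 3*sqrt(21)/4)*(-1/244))**2 = (9/488 + 3*sqrt(21)/976)**2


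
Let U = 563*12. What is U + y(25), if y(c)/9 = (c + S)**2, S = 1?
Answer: 12840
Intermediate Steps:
y(c) = 9*(1 + c)**2 (y(c) = 9*(c + 1)**2 = 9*(1 + c)**2)
U = 6756
U + y(25) = 6756 + 9*(1 + 25)**2 = 6756 + 9*26**2 = 6756 + 9*676 = 6756 + 6084 = 12840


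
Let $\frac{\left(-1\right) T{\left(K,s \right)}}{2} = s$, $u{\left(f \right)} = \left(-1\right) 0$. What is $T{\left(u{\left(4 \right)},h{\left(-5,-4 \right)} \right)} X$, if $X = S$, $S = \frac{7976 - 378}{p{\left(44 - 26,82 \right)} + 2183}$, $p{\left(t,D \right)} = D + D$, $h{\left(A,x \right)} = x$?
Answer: $\frac{60784}{2347} \approx 25.899$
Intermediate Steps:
$u{\left(f \right)} = 0$
$T{\left(K,s \right)} = - 2 s$
$p{\left(t,D \right)} = 2 D$
$S = \frac{7598}{2347}$ ($S = \frac{7976 - 378}{2 \cdot 82 + 2183} = \frac{7598}{164 + 2183} = \frac{7598}{2347} \approx 3.2373$)
$X = \frac{7598}{2347} \approx 3.2373$
$T{\left(u{\left(4 \right)},h{\left(-5,-4 \right)} \right)} X = \left(-2\right) \left(-4\right) \frac{7598}{2347} = 8 \cdot \frac{7598}{2347} = \frac{60784}{2347}$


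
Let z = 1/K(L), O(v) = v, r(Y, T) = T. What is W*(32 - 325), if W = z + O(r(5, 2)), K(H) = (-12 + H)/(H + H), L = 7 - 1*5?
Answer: -2344/5 ≈ -468.80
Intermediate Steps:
L = 2 (L = 7 - 5 = 2)
K(H) = (-12 + H)/(2*H) (K(H) = (-12 + H)/((2*H)) = (-12 + H)*(1/(2*H)) = (-12 + H)/(2*H))
z = -2/5 (z = 1/((1/2)*(-12 + 2)/2) = 1/((1/2)*(1/2)*(-10)) = 1/(-5/2) = -2/5 ≈ -0.40000)
W = 8/5 (W = -2/5 + 2 = 8/5 ≈ 1.6000)
W*(32 - 325) = 8*(32 - 325)/5 = (8/5)*(-293) = -2344/5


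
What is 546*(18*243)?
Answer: 2388204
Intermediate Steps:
546*(18*243) = 546*4374 = 2388204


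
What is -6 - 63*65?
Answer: -4101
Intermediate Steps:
-6 - 63*65 = -6 - 4095 = -4101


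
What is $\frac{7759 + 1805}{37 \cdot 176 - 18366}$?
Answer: $- \frac{4782}{5927} \approx -0.80682$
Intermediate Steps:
$\frac{7759 + 1805}{37 \cdot 176 - 18366} = \frac{9564}{6512 - 18366} = \frac{9564}{-11854} = 9564 \left(- \frac{1}{11854}\right) = - \frac{4782}{5927}$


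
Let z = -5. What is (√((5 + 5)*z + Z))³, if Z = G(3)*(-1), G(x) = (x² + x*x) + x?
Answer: -71*I*√71 ≈ -598.26*I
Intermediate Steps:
G(x) = x + 2*x² (G(x) = (x² + x²) + x = 2*x² + x = x + 2*x²)
Z = -21 (Z = (3*(1 + 2*3))*(-1) = (3*(1 + 6))*(-1) = (3*7)*(-1) = 21*(-1) = -21)
(√((5 + 5)*z + Z))³ = (√((5 + 5)*(-5) - 21))³ = (√(10*(-5) - 21))³ = (√(-50 - 21))³ = (√(-71))³ = (I*√71)³ = -71*I*√71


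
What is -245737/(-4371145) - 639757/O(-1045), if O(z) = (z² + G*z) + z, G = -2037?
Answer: -80211388336/562941405741 ≈ -0.14249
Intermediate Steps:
O(z) = z² - 2036*z (O(z) = (z² - 2037*z) + z = z² - 2036*z)
-245737/(-4371145) - 639757/O(-1045) = -245737/(-4371145) - 639757*(-1/(1045*(-2036 - 1045))) = -245737*(-1/4371145) - 639757/((-1045*(-3081))) = 245737/4371145 - 639757/3219645 = -80211388336/562941405741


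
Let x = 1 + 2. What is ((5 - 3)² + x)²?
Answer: 49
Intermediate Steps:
x = 3
((5 - 3)² + x)² = ((5 - 3)² + 3)² = (2² + 3)² = (4 + 3)² = 7² = 49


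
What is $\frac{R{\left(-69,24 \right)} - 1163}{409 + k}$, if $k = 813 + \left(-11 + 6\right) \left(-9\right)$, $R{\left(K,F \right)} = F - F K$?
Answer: $\frac{517}{1267} \approx 0.40805$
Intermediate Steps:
$R{\left(K,F \right)} = F - F K$
$k = 858$ ($k = 813 - -45 = 813 + 45 = 858$)
$\frac{R{\left(-69,24 \right)} - 1163}{409 + k} = \frac{24 \left(1 - -69\right) - 1163}{409 + 858} = \frac{24 \left(1 + 69\right) - 1163}{1267} = \left(24 \cdot 70 - 1163\right) \frac{1}{1267} = \left(1680 - 1163\right) \frac{1}{1267} = 517 \cdot \frac{1}{1267} = \frac{517}{1267}$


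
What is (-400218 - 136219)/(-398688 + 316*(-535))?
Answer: 536437/567748 ≈ 0.94485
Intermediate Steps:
(-400218 - 136219)/(-398688 + 316*(-535)) = -536437/(-398688 - 169060) = -536437/(-567748) = -536437*(-1/567748) = 536437/567748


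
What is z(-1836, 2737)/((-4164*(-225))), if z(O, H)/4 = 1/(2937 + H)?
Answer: 1/1328992650 ≈ 7.5245e-10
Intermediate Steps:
z(O, H) = 4/(2937 + H)
z(-1836, 2737)/((-4164*(-225))) = (4/(2937 + 2737))/((-4164*(-225))) = (4/5674)/936900 = (4*(1/5674))*(1/936900) = (2/2837)*(1/936900) = 1/1328992650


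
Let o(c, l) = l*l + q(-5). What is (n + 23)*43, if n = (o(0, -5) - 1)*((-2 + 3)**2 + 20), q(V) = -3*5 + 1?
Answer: 10019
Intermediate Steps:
q(V) = -14 (q(V) = -15 + 1 = -14)
o(c, l) = -14 + l**2 (o(c, l) = l*l - 14 = l**2 - 14 = -14 + l**2)
n = 210 (n = ((-14 + (-5)**2) - 1)*((-2 + 3)**2 + 20) = ((-14 + 25) - 1)*(1**2 + 20) = (11 - 1)*(1 + 20) = 10*21 = 210)
(n + 23)*43 = (210 + 23)*43 = 233*43 = 10019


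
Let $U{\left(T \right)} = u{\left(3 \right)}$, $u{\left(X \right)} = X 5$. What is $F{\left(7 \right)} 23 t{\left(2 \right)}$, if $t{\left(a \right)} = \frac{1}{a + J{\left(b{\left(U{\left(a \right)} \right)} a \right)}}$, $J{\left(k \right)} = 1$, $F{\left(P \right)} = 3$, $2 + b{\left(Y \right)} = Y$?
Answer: $23$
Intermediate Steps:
$u{\left(X \right)} = 5 X$
$U{\left(T \right)} = 15$ ($U{\left(T \right)} = 5 \cdot 3 = 15$)
$b{\left(Y \right)} = -2 + Y$
$t{\left(a \right)} = \frac{1}{1 + a}$ ($t{\left(a \right)} = \frac{1}{a + 1} = \frac{1}{1 + a}$)
$F{\left(7 \right)} 23 t{\left(2 \right)} = \frac{3 \cdot 23}{1 + 2} = \frac{69}{3} = 69 \cdot \frac{1}{3} = 23$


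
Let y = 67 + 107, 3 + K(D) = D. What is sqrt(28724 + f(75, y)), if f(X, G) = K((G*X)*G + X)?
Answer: 2*sqrt(574874) ≈ 1516.4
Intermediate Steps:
K(D) = -3 + D
y = 174
f(X, G) = -3 + X + X*G**2 (f(X, G) = -3 + ((G*X)*G + X) = -3 + (X*G**2 + X) = -3 + (X + X*G**2) = -3 + X + X*G**2)
sqrt(28724 + f(75, y)) = sqrt(28724 + (-3 + 75*(1 + 174**2))) = sqrt(28724 + (-3 + 75*(1 + 30276))) = sqrt(28724 + (-3 + 75*30277)) = sqrt(28724 + (-3 + 2270775)) = sqrt(28724 + 2270772) = sqrt(2299496) = 2*sqrt(574874)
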